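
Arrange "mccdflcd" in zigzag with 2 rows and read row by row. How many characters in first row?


Zigzag "mccdflcd" into 2 rows:
Placing characters:
  'm' => row 0
  'c' => row 1
  'c' => row 0
  'd' => row 1
  'f' => row 0
  'l' => row 1
  'c' => row 0
  'd' => row 1
Rows:
  Row 0: "mcfc"
  Row 1: "cdld"
First row length: 4

4


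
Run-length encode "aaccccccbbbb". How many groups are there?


Input: aaccccccbbbb
Scanning for consecutive runs:
  Group 1: 'a' x 2 (positions 0-1)
  Group 2: 'c' x 6 (positions 2-7)
  Group 3: 'b' x 4 (positions 8-11)
Total groups: 3

3


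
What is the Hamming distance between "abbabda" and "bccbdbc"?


Comparing "abbabda" and "bccbdbc" position by position:
  Position 0: 'a' vs 'b' => differ
  Position 1: 'b' vs 'c' => differ
  Position 2: 'b' vs 'c' => differ
  Position 3: 'a' vs 'b' => differ
  Position 4: 'b' vs 'd' => differ
  Position 5: 'd' vs 'b' => differ
  Position 6: 'a' vs 'c' => differ
Total differences (Hamming distance): 7

7


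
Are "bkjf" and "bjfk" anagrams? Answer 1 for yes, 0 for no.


Strings: "bkjf", "bjfk"
Sorted first:  bfjk
Sorted second: bfjk
Sorted forms match => anagrams

1


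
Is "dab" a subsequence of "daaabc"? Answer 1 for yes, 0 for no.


Check if "dab" is a subsequence of "daaabc"
Greedy scan:
  Position 0 ('d'): matches sub[0] = 'd'
  Position 1 ('a'): matches sub[1] = 'a'
  Position 2 ('a'): no match needed
  Position 3 ('a'): no match needed
  Position 4 ('b'): matches sub[2] = 'b'
  Position 5 ('c'): no match needed
All 3 characters matched => is a subsequence

1


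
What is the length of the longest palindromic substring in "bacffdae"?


Input: "bacffdae"
Checking substrings for palindromes:
  [3:5] "ff" (len 2) => palindrome
Longest palindromic substring: "ff" with length 2

2


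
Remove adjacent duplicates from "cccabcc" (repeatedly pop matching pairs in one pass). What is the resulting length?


Input: cccabcc
Stack-based adjacent duplicate removal:
  Read 'c': push. Stack: c
  Read 'c': matches stack top 'c' => pop. Stack: (empty)
  Read 'c': push. Stack: c
  Read 'a': push. Stack: ca
  Read 'b': push. Stack: cab
  Read 'c': push. Stack: cabc
  Read 'c': matches stack top 'c' => pop. Stack: cab
Final stack: "cab" (length 3)

3


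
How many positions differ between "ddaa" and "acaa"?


Comparing "ddaa" and "acaa" position by position:
  Position 0: 'd' vs 'a' => DIFFER
  Position 1: 'd' vs 'c' => DIFFER
  Position 2: 'a' vs 'a' => same
  Position 3: 'a' vs 'a' => same
Positions that differ: 2

2


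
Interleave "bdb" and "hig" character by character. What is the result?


Interleaving "bdb" and "hig":
  Position 0: 'b' from first, 'h' from second => "bh"
  Position 1: 'd' from first, 'i' from second => "di"
  Position 2: 'b' from first, 'g' from second => "bg"
Result: bhdibg

bhdibg


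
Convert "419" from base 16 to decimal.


Input: "419" in base 16
Positional expansion:
  Digit '4' (value 4) x 16^2 = 1024
  Digit '1' (value 1) x 16^1 = 16
  Digit '9' (value 9) x 16^0 = 9
Sum = 1049

1049


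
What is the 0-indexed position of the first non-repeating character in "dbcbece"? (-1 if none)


Input: dbcbece
Character frequencies:
  'b': 2
  'c': 2
  'd': 1
  'e': 2
Scanning left to right for freq == 1:
  Position 0 ('d'): unique! => answer = 0

0


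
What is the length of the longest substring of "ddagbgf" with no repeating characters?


Input: "ddagbgf"
Sliding window (track last position of each char):
  Position 0 ('d'): window [0,0] length 1 -- new best
  Position 1 ('d'): repeat (last at 0), move window start to 1
  Position 1 ('d'): window [1,1] length 1
  Position 2 ('a'): window [1,2] length 2 -- new best
  Position 3 ('g'): window [1,3] length 3 -- new best
  Position 4 ('b'): window [1,4] length 4 -- new best
  Position 5 ('g'): repeat (last at 3), move window start to 4
  Position 5 ('g'): window [4,5] length 2
  Position 6 ('f'): window [4,6] length 3
Longest substring with no repeats: "dagb" with length 4

4


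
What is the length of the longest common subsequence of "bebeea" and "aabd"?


LCS of "bebeea" and "aabd"
DP table:
           a    a    b    d
      0    0    0    0    0
  b   0    0    0    1    1
  e   0    0    0    1    1
  b   0    0    0    1    1
  e   0    0    0    1    1
  e   0    0    0    1    1
  a   0    1    1    1    1
LCS length = dp[6][4] = 1

1


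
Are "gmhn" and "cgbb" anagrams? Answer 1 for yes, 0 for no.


Strings: "gmhn", "cgbb"
Sorted first:  ghmn
Sorted second: bbcg
Differ at position 0: 'g' vs 'b' => not anagrams

0


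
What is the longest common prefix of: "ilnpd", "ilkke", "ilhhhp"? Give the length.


Words: ilnpd, ilkke, ilhhhp
  Position 0: all 'i' => match
  Position 1: all 'l' => match
  Position 2: ('n', 'k', 'h') => mismatch, stop
LCP = "il" (length 2)

2


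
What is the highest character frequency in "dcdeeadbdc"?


Input: dcdeeadbdc
Character counts:
  'a': 1
  'b': 1
  'c': 2
  'd': 4
  'e': 2
Maximum frequency: 4

4


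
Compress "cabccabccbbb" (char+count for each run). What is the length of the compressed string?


Input: cabccabccbbb
Runs:
  'c' x 1 => "c1"
  'a' x 1 => "a1"
  'b' x 1 => "b1"
  'c' x 2 => "c2"
  'a' x 1 => "a1"
  'b' x 1 => "b1"
  'c' x 2 => "c2"
  'b' x 3 => "b3"
Compressed: "c1a1b1c2a1b1c2b3"
Compressed length: 16

16


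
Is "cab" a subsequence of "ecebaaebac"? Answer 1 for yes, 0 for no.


Check if "cab" is a subsequence of "ecebaaebac"
Greedy scan:
  Position 0 ('e'): no match needed
  Position 1 ('c'): matches sub[0] = 'c'
  Position 2 ('e'): no match needed
  Position 3 ('b'): no match needed
  Position 4 ('a'): matches sub[1] = 'a'
  Position 5 ('a'): no match needed
  Position 6 ('e'): no match needed
  Position 7 ('b'): matches sub[2] = 'b'
  Position 8 ('a'): no match needed
  Position 9 ('c'): no match needed
All 3 characters matched => is a subsequence

1


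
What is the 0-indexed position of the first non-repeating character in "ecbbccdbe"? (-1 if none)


Input: ecbbccdbe
Character frequencies:
  'b': 3
  'c': 3
  'd': 1
  'e': 2
Scanning left to right for freq == 1:
  Position 0 ('e'): freq=2, skip
  Position 1 ('c'): freq=3, skip
  Position 2 ('b'): freq=3, skip
  Position 3 ('b'): freq=3, skip
  Position 4 ('c'): freq=3, skip
  Position 5 ('c'): freq=3, skip
  Position 6 ('d'): unique! => answer = 6

6


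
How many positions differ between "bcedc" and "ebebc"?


Comparing "bcedc" and "ebebc" position by position:
  Position 0: 'b' vs 'e' => DIFFER
  Position 1: 'c' vs 'b' => DIFFER
  Position 2: 'e' vs 'e' => same
  Position 3: 'd' vs 'b' => DIFFER
  Position 4: 'c' vs 'c' => same
Positions that differ: 3

3


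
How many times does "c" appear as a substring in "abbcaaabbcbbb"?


Searching for "c" in "abbcaaabbcbbb"
Scanning each position:
  Position 0: "a" => no
  Position 1: "b" => no
  Position 2: "b" => no
  Position 3: "c" => MATCH
  Position 4: "a" => no
  Position 5: "a" => no
  Position 6: "a" => no
  Position 7: "b" => no
  Position 8: "b" => no
  Position 9: "c" => MATCH
  Position 10: "b" => no
  Position 11: "b" => no
  Position 12: "b" => no
Total occurrences: 2

2


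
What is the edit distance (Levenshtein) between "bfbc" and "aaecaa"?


Computing edit distance: "bfbc" -> "aaecaa"
DP table:
           a    a    e    c    a    a
      0    1    2    3    4    5    6
  b   1    1    2    3    4    5    6
  f   2    2    2    3    4    5    6
  b   3    3    3    3    4    5    6
  c   4    4    4    4    3    4    5
Edit distance = dp[4][6] = 5

5


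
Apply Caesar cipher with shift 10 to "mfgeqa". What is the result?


Caesar cipher: shift "mfgeqa" by 10
  'm' (pos 12) + 10 = pos 22 = 'w'
  'f' (pos 5) + 10 = pos 15 = 'p'
  'g' (pos 6) + 10 = pos 16 = 'q'
  'e' (pos 4) + 10 = pos 14 = 'o'
  'q' (pos 16) + 10 = pos 0 = 'a'
  'a' (pos 0) + 10 = pos 10 = 'k'
Result: wpqoak

wpqoak


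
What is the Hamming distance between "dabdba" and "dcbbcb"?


Comparing "dabdba" and "dcbbcb" position by position:
  Position 0: 'd' vs 'd' => same
  Position 1: 'a' vs 'c' => differ
  Position 2: 'b' vs 'b' => same
  Position 3: 'd' vs 'b' => differ
  Position 4: 'b' vs 'c' => differ
  Position 5: 'a' vs 'b' => differ
Total differences (Hamming distance): 4

4


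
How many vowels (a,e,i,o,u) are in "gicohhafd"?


Input: gicohhafd
Checking each character:
  'g' at position 0: consonant
  'i' at position 1: vowel (running total: 1)
  'c' at position 2: consonant
  'o' at position 3: vowel (running total: 2)
  'h' at position 4: consonant
  'h' at position 5: consonant
  'a' at position 6: vowel (running total: 3)
  'f' at position 7: consonant
  'd' at position 8: consonant
Total vowels: 3

3


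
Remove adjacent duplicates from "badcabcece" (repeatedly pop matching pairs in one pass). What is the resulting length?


Input: badcabcece
Stack-based adjacent duplicate removal:
  Read 'b': push. Stack: b
  Read 'a': push. Stack: ba
  Read 'd': push. Stack: bad
  Read 'c': push. Stack: badc
  Read 'a': push. Stack: badca
  Read 'b': push. Stack: badcab
  Read 'c': push. Stack: badcabc
  Read 'e': push. Stack: badcabce
  Read 'c': push. Stack: badcabcec
  Read 'e': push. Stack: badcabcece
Final stack: "badcabcece" (length 10)

10


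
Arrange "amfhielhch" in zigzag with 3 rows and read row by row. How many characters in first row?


Zigzag "amfhielhch" into 3 rows:
Placing characters:
  'a' => row 0
  'm' => row 1
  'f' => row 2
  'h' => row 1
  'i' => row 0
  'e' => row 1
  'l' => row 2
  'h' => row 1
  'c' => row 0
  'h' => row 1
Rows:
  Row 0: "aic"
  Row 1: "mhehh"
  Row 2: "fl"
First row length: 3

3


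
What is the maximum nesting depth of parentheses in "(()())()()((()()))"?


Input: "(()())()()((()()))"
Tracking depth:
  Position 0 '(': depth becomes 1
  Position 1 '(': depth becomes 2
  Position 2 ')': depth becomes 1
  Position 3 '(': depth becomes 2
  Position 4 ')': depth becomes 1
  Position 5 ')': depth becomes 0
  Position 6 '(': depth becomes 1
  Position 7 ')': depth becomes 0
  Position 8 '(': depth becomes 1
  Position 9 ')': depth becomes 0
  Position 10 '(': depth becomes 1
  Position 11 '(': depth becomes 2
  Position 12 '(': depth becomes 3
  Position 13 ')': depth becomes 2
  Position 14 '(': depth becomes 3
  Position 15 ')': depth becomes 2
  Position 16 ')': depth becomes 1
  Position 17 ')': depth becomes 0
Maximum depth reached: 3

3


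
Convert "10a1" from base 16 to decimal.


Input: "10a1" in base 16
Positional expansion:
  Digit '1' (value 1) x 16^3 = 4096
  Digit '0' (value 0) x 16^2 = 0
  Digit 'a' (value 10) x 16^1 = 160
  Digit '1' (value 1) x 16^0 = 1
Sum = 4257

4257


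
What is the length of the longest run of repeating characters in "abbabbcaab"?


Input: "abbabbcaab"
Scanning for longest run:
  Position 1 ('b'): new char, reset run to 1
  Position 2 ('b'): continues run of 'b', length=2
  Position 3 ('a'): new char, reset run to 1
  Position 4 ('b'): new char, reset run to 1
  Position 5 ('b'): continues run of 'b', length=2
  Position 6 ('c'): new char, reset run to 1
  Position 7 ('a'): new char, reset run to 1
  Position 8 ('a'): continues run of 'a', length=2
  Position 9 ('b'): new char, reset run to 1
Longest run: 'b' with length 2

2


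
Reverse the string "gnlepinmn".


Input: gnlepinmn
Reading characters right to left:
  Position 8: 'n'
  Position 7: 'm'
  Position 6: 'n'
  Position 5: 'i'
  Position 4: 'p'
  Position 3: 'e'
  Position 2: 'l'
  Position 1: 'n'
  Position 0: 'g'
Reversed: nmnipelng

nmnipelng


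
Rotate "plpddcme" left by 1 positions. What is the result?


Input: "plpddcme", rotate left by 1
First 1 characters: "p"
Remaining characters: "lpddcme"
Concatenate remaining + first: "lpddcme" + "p" = "lpddcmep"

lpddcmep


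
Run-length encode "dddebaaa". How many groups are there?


Input: dddebaaa
Scanning for consecutive runs:
  Group 1: 'd' x 3 (positions 0-2)
  Group 2: 'e' x 1 (positions 3-3)
  Group 3: 'b' x 1 (positions 4-4)
  Group 4: 'a' x 3 (positions 5-7)
Total groups: 4

4


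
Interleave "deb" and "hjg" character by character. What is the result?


Interleaving "deb" and "hjg":
  Position 0: 'd' from first, 'h' from second => "dh"
  Position 1: 'e' from first, 'j' from second => "ej"
  Position 2: 'b' from first, 'g' from second => "bg"
Result: dhejbg

dhejbg


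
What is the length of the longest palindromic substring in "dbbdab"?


Input: "dbbdab"
Checking substrings for palindromes:
  [0:4] "dbbd" (len 4) => palindrome
  [1:3] "bb" (len 2) => palindrome
Longest palindromic substring: "dbbd" with length 4

4


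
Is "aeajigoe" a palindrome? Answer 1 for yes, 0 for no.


Input: aeajigoe
Reversed: eogijaea
  Compare pos 0 ('a') with pos 7 ('e'): MISMATCH
  Compare pos 1 ('e') with pos 6 ('o'): MISMATCH
  Compare pos 2 ('a') with pos 5 ('g'): MISMATCH
  Compare pos 3 ('j') with pos 4 ('i'): MISMATCH
Result: not a palindrome

0


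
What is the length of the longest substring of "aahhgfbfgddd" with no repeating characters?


Input: "aahhgfbfgddd"
Sliding window (track last position of each char):
  Position 0 ('a'): window [0,0] length 1 -- new best
  Position 1 ('a'): repeat (last at 0), move window start to 1
  Position 1 ('a'): window [1,1] length 1
  Position 2 ('h'): window [1,2] length 2 -- new best
  Position 3 ('h'): repeat (last at 2), move window start to 3
  Position 3 ('h'): window [3,3] length 1
  Position 4 ('g'): window [3,4] length 2
  Position 5 ('f'): window [3,5] length 3 -- new best
  Position 6 ('b'): window [3,6] length 4 -- new best
  Position 7 ('f'): repeat (last at 5), move window start to 6
  Position 7 ('f'): window [6,7] length 2
  Position 8 ('g'): window [6,8] length 3
  Position 9 ('d'): window [6,9] length 4
  Position 10 ('d'): repeat (last at 9), move window start to 10
  Position 10 ('d'): window [10,10] length 1
  Position 11 ('d'): repeat (last at 10), move window start to 11
  Position 11 ('d'): window [11,11] length 1
Longest substring with no repeats: "hgfb" with length 4

4


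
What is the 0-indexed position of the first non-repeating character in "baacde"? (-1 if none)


Input: baacde
Character frequencies:
  'a': 2
  'b': 1
  'c': 1
  'd': 1
  'e': 1
Scanning left to right for freq == 1:
  Position 0 ('b'): unique! => answer = 0

0


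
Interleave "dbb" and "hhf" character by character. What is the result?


Interleaving "dbb" and "hhf":
  Position 0: 'd' from first, 'h' from second => "dh"
  Position 1: 'b' from first, 'h' from second => "bh"
  Position 2: 'b' from first, 'f' from second => "bf"
Result: dhbhbf

dhbhbf


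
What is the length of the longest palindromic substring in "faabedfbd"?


Input: "faabedfbd"
Checking substrings for palindromes:
  [1:3] "aa" (len 2) => palindrome
Longest palindromic substring: "aa" with length 2

2


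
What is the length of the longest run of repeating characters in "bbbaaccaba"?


Input: "bbbaaccaba"
Scanning for longest run:
  Position 1 ('b'): continues run of 'b', length=2
  Position 2 ('b'): continues run of 'b', length=3
  Position 3 ('a'): new char, reset run to 1
  Position 4 ('a'): continues run of 'a', length=2
  Position 5 ('c'): new char, reset run to 1
  Position 6 ('c'): continues run of 'c', length=2
  Position 7 ('a'): new char, reset run to 1
  Position 8 ('b'): new char, reset run to 1
  Position 9 ('a'): new char, reset run to 1
Longest run: 'b' with length 3

3


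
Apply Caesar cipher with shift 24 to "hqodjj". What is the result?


Caesar cipher: shift "hqodjj" by 24
  'h' (pos 7) + 24 = pos 5 = 'f'
  'q' (pos 16) + 24 = pos 14 = 'o'
  'o' (pos 14) + 24 = pos 12 = 'm'
  'd' (pos 3) + 24 = pos 1 = 'b'
  'j' (pos 9) + 24 = pos 7 = 'h'
  'j' (pos 9) + 24 = pos 7 = 'h'
Result: fombhh

fombhh


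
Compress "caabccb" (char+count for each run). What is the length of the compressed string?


Input: caabccb
Runs:
  'c' x 1 => "c1"
  'a' x 2 => "a2"
  'b' x 1 => "b1"
  'c' x 2 => "c2"
  'b' x 1 => "b1"
Compressed: "c1a2b1c2b1"
Compressed length: 10

10


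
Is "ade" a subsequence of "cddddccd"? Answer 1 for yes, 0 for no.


Check if "ade" is a subsequence of "cddddccd"
Greedy scan:
  Position 0 ('c'): no match needed
  Position 1 ('d'): no match needed
  Position 2 ('d'): no match needed
  Position 3 ('d'): no match needed
  Position 4 ('d'): no match needed
  Position 5 ('c'): no match needed
  Position 6 ('c'): no match needed
  Position 7 ('d'): no match needed
Only matched 0/3 characters => not a subsequence

0


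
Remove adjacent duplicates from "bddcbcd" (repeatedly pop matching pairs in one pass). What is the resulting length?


Input: bddcbcd
Stack-based adjacent duplicate removal:
  Read 'b': push. Stack: b
  Read 'd': push. Stack: bd
  Read 'd': matches stack top 'd' => pop. Stack: b
  Read 'c': push. Stack: bc
  Read 'b': push. Stack: bcb
  Read 'c': push. Stack: bcbc
  Read 'd': push. Stack: bcbcd
Final stack: "bcbcd" (length 5)

5


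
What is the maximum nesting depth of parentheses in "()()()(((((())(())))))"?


Input: "()()()(((((())(())))))"
Tracking depth:
  Position 0 '(': depth becomes 1
  Position 1 ')': depth becomes 0
  Position 2 '(': depth becomes 1
  Position 3 ')': depth becomes 0
  Position 4 '(': depth becomes 1
  Position 5 ')': depth becomes 0
  Position 6 '(': depth becomes 1
  Position 7 '(': depth becomes 2
  Position 8 '(': depth becomes 3
  Position 9 '(': depth becomes 4
  Position 10 '(': depth becomes 5
  Position 11 '(': depth becomes 6
  Position 12 ')': depth becomes 5
  Position 13 ')': depth becomes 4
  Position 14 '(': depth becomes 5
  Position 15 '(': depth becomes 6
  Position 16 ')': depth becomes 5
  Position 17 ')': depth becomes 4
  Position 18 ')': depth becomes 3
  Position 19 ')': depth becomes 2
  Position 20 ')': depth becomes 1
  Position 21 ')': depth becomes 0
Maximum depth reached: 6

6


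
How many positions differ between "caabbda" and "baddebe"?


Comparing "caabbda" and "baddebe" position by position:
  Position 0: 'c' vs 'b' => DIFFER
  Position 1: 'a' vs 'a' => same
  Position 2: 'a' vs 'd' => DIFFER
  Position 3: 'b' vs 'd' => DIFFER
  Position 4: 'b' vs 'e' => DIFFER
  Position 5: 'd' vs 'b' => DIFFER
  Position 6: 'a' vs 'e' => DIFFER
Positions that differ: 6

6


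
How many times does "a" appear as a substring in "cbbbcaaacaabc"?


Searching for "a" in "cbbbcaaacaabc"
Scanning each position:
  Position 0: "c" => no
  Position 1: "b" => no
  Position 2: "b" => no
  Position 3: "b" => no
  Position 4: "c" => no
  Position 5: "a" => MATCH
  Position 6: "a" => MATCH
  Position 7: "a" => MATCH
  Position 8: "c" => no
  Position 9: "a" => MATCH
  Position 10: "a" => MATCH
  Position 11: "b" => no
  Position 12: "c" => no
Total occurrences: 5

5


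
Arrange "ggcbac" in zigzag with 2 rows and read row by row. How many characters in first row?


Zigzag "ggcbac" into 2 rows:
Placing characters:
  'g' => row 0
  'g' => row 1
  'c' => row 0
  'b' => row 1
  'a' => row 0
  'c' => row 1
Rows:
  Row 0: "gca"
  Row 1: "gbc"
First row length: 3

3


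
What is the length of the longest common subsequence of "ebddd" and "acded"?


LCS of "ebddd" and "acded"
DP table:
           a    c    d    e    d
      0    0    0    0    0    0
  e   0    0    0    0    1    1
  b   0    0    0    0    1    1
  d   0    0    0    1    1    2
  d   0    0    0    1    1    2
  d   0    0    0    1    1    2
LCS length = dp[5][5] = 2

2


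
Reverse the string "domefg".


Input: domefg
Reading characters right to left:
  Position 5: 'g'
  Position 4: 'f'
  Position 3: 'e'
  Position 2: 'm'
  Position 1: 'o'
  Position 0: 'd'
Reversed: gfemod

gfemod


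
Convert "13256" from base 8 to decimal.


Input: "13256" in base 8
Positional expansion:
  Digit '1' (value 1) x 8^4 = 4096
  Digit '3' (value 3) x 8^3 = 1536
  Digit '2' (value 2) x 8^2 = 128
  Digit '5' (value 5) x 8^1 = 40
  Digit '6' (value 6) x 8^0 = 6
Sum = 5806

5806


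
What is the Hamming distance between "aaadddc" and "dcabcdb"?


Comparing "aaadddc" and "dcabcdb" position by position:
  Position 0: 'a' vs 'd' => differ
  Position 1: 'a' vs 'c' => differ
  Position 2: 'a' vs 'a' => same
  Position 3: 'd' vs 'b' => differ
  Position 4: 'd' vs 'c' => differ
  Position 5: 'd' vs 'd' => same
  Position 6: 'c' vs 'b' => differ
Total differences (Hamming distance): 5

5


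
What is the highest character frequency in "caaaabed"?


Input: caaaabed
Character counts:
  'a': 4
  'b': 1
  'c': 1
  'd': 1
  'e': 1
Maximum frequency: 4

4


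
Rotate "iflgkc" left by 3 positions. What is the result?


Input: "iflgkc", rotate left by 3
First 3 characters: "ifl"
Remaining characters: "gkc"
Concatenate remaining + first: "gkc" + "ifl" = "gkcifl"

gkcifl


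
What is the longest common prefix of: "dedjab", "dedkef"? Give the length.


Words: dedjab, dedkef
  Position 0: all 'd' => match
  Position 1: all 'e' => match
  Position 2: all 'd' => match
  Position 3: ('j', 'k') => mismatch, stop
LCP = "ded" (length 3)

3


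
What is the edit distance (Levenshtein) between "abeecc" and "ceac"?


Computing edit distance: "abeecc" -> "ceac"
DP table:
           c    e    a    c
      0    1    2    3    4
  a   1    1    2    2    3
  b   2    2    2    3    3
  e   3    3    2    3    4
  e   4    4    3    3    4
  c   5    4    4    4    3
  c   6    5    5    5    4
Edit distance = dp[6][4] = 4

4


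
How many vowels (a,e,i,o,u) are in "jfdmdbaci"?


Input: jfdmdbaci
Checking each character:
  'j' at position 0: consonant
  'f' at position 1: consonant
  'd' at position 2: consonant
  'm' at position 3: consonant
  'd' at position 4: consonant
  'b' at position 5: consonant
  'a' at position 6: vowel (running total: 1)
  'c' at position 7: consonant
  'i' at position 8: vowel (running total: 2)
Total vowels: 2

2


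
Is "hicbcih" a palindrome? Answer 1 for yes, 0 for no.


Input: hicbcih
Reversed: hicbcih
  Compare pos 0 ('h') with pos 6 ('h'): match
  Compare pos 1 ('i') with pos 5 ('i'): match
  Compare pos 2 ('c') with pos 4 ('c'): match
Result: palindrome

1


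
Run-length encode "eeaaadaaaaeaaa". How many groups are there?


Input: eeaaadaaaaeaaa
Scanning for consecutive runs:
  Group 1: 'e' x 2 (positions 0-1)
  Group 2: 'a' x 3 (positions 2-4)
  Group 3: 'd' x 1 (positions 5-5)
  Group 4: 'a' x 4 (positions 6-9)
  Group 5: 'e' x 1 (positions 10-10)
  Group 6: 'a' x 3 (positions 11-13)
Total groups: 6

6


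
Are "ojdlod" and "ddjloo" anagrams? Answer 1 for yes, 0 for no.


Strings: "ojdlod", "ddjloo"
Sorted first:  ddjloo
Sorted second: ddjloo
Sorted forms match => anagrams

1


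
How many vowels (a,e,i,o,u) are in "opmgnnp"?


Input: opmgnnp
Checking each character:
  'o' at position 0: vowel (running total: 1)
  'p' at position 1: consonant
  'm' at position 2: consonant
  'g' at position 3: consonant
  'n' at position 4: consonant
  'n' at position 5: consonant
  'p' at position 6: consonant
Total vowels: 1

1


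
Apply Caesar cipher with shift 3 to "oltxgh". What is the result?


Caesar cipher: shift "oltxgh" by 3
  'o' (pos 14) + 3 = pos 17 = 'r'
  'l' (pos 11) + 3 = pos 14 = 'o'
  't' (pos 19) + 3 = pos 22 = 'w'
  'x' (pos 23) + 3 = pos 0 = 'a'
  'g' (pos 6) + 3 = pos 9 = 'j'
  'h' (pos 7) + 3 = pos 10 = 'k'
Result: rowajk

rowajk


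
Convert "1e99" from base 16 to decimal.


Input: "1e99" in base 16
Positional expansion:
  Digit '1' (value 1) x 16^3 = 4096
  Digit 'e' (value 14) x 16^2 = 3584
  Digit '9' (value 9) x 16^1 = 144
  Digit '9' (value 9) x 16^0 = 9
Sum = 7833

7833


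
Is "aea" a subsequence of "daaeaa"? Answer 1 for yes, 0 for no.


Check if "aea" is a subsequence of "daaeaa"
Greedy scan:
  Position 0 ('d'): no match needed
  Position 1 ('a'): matches sub[0] = 'a'
  Position 2 ('a'): no match needed
  Position 3 ('e'): matches sub[1] = 'e'
  Position 4 ('a'): matches sub[2] = 'a'
  Position 5 ('a'): no match needed
All 3 characters matched => is a subsequence

1


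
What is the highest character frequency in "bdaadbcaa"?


Input: bdaadbcaa
Character counts:
  'a': 4
  'b': 2
  'c': 1
  'd': 2
Maximum frequency: 4

4


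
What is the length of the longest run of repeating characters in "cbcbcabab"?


Input: "cbcbcabab"
Scanning for longest run:
  Position 1 ('b'): new char, reset run to 1
  Position 2 ('c'): new char, reset run to 1
  Position 3 ('b'): new char, reset run to 1
  Position 4 ('c'): new char, reset run to 1
  Position 5 ('a'): new char, reset run to 1
  Position 6 ('b'): new char, reset run to 1
  Position 7 ('a'): new char, reset run to 1
  Position 8 ('b'): new char, reset run to 1
Longest run: 'c' with length 1

1


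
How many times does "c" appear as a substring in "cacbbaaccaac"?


Searching for "c" in "cacbbaaccaac"
Scanning each position:
  Position 0: "c" => MATCH
  Position 1: "a" => no
  Position 2: "c" => MATCH
  Position 3: "b" => no
  Position 4: "b" => no
  Position 5: "a" => no
  Position 6: "a" => no
  Position 7: "c" => MATCH
  Position 8: "c" => MATCH
  Position 9: "a" => no
  Position 10: "a" => no
  Position 11: "c" => MATCH
Total occurrences: 5

5


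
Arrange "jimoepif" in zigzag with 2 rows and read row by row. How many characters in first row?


Zigzag "jimoepif" into 2 rows:
Placing characters:
  'j' => row 0
  'i' => row 1
  'm' => row 0
  'o' => row 1
  'e' => row 0
  'p' => row 1
  'i' => row 0
  'f' => row 1
Rows:
  Row 0: "jmei"
  Row 1: "iopf"
First row length: 4

4


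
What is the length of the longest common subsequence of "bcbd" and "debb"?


LCS of "bcbd" and "debb"
DP table:
           d    e    b    b
      0    0    0    0    0
  b   0    0    0    1    1
  c   0    0    0    1    1
  b   0    0    0    1    2
  d   0    1    1    1    2
LCS length = dp[4][4] = 2

2


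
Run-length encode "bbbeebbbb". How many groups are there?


Input: bbbeebbbb
Scanning for consecutive runs:
  Group 1: 'b' x 3 (positions 0-2)
  Group 2: 'e' x 2 (positions 3-4)
  Group 3: 'b' x 4 (positions 5-8)
Total groups: 3

3


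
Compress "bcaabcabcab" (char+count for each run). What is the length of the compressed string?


Input: bcaabcabcab
Runs:
  'b' x 1 => "b1"
  'c' x 1 => "c1"
  'a' x 2 => "a2"
  'b' x 1 => "b1"
  'c' x 1 => "c1"
  'a' x 1 => "a1"
  'b' x 1 => "b1"
  'c' x 1 => "c1"
  'a' x 1 => "a1"
  'b' x 1 => "b1"
Compressed: "b1c1a2b1c1a1b1c1a1b1"
Compressed length: 20

20


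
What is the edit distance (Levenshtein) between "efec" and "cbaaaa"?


Computing edit distance: "efec" -> "cbaaaa"
DP table:
           c    b    a    a    a    a
      0    1    2    3    4    5    6
  e   1    1    2    3    4    5    6
  f   2    2    2    3    4    5    6
  e   3    3    3    3    4    5    6
  c   4    3    4    4    4    5    6
Edit distance = dp[4][6] = 6

6


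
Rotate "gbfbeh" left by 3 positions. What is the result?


Input: "gbfbeh", rotate left by 3
First 3 characters: "gbf"
Remaining characters: "beh"
Concatenate remaining + first: "beh" + "gbf" = "behgbf"

behgbf


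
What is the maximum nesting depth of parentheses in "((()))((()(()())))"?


Input: "((()))((()(()())))"
Tracking depth:
  Position 0 '(': depth becomes 1
  Position 1 '(': depth becomes 2
  Position 2 '(': depth becomes 3
  Position 3 ')': depth becomes 2
  Position 4 ')': depth becomes 1
  Position 5 ')': depth becomes 0
  Position 6 '(': depth becomes 1
  Position 7 '(': depth becomes 2
  Position 8 '(': depth becomes 3
  Position 9 ')': depth becomes 2
  Position 10 '(': depth becomes 3
  Position 11 '(': depth becomes 4
  Position 12 ')': depth becomes 3
  Position 13 '(': depth becomes 4
  Position 14 ')': depth becomes 3
  Position 15 ')': depth becomes 2
  Position 16 ')': depth becomes 1
  Position 17 ')': depth becomes 0
Maximum depth reached: 4

4


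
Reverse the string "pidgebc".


Input: pidgebc
Reading characters right to left:
  Position 6: 'c'
  Position 5: 'b'
  Position 4: 'e'
  Position 3: 'g'
  Position 2: 'd'
  Position 1: 'i'
  Position 0: 'p'
Reversed: cbegdip

cbegdip


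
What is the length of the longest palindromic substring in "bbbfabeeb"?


Input: "bbbfabeeb"
Checking substrings for palindromes:
  [5:9] "beeb" (len 4) => palindrome
  [0:3] "bbb" (len 3) => palindrome
  [0:2] "bb" (len 2) => palindrome
  [1:3] "bb" (len 2) => palindrome
  [6:8] "ee" (len 2) => palindrome
Longest palindromic substring: "beeb" with length 4

4


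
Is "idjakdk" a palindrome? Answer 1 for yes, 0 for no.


Input: idjakdk
Reversed: kdkajdi
  Compare pos 0 ('i') with pos 6 ('k'): MISMATCH
  Compare pos 1 ('d') with pos 5 ('d'): match
  Compare pos 2 ('j') with pos 4 ('k'): MISMATCH
Result: not a palindrome

0


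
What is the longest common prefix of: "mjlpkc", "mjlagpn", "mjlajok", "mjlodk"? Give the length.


Words: mjlpkc, mjlagpn, mjlajok, mjlodk
  Position 0: all 'm' => match
  Position 1: all 'j' => match
  Position 2: all 'l' => match
  Position 3: ('p', 'a', 'a', 'o') => mismatch, stop
LCP = "mjl" (length 3)

3


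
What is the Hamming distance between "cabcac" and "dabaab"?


Comparing "cabcac" and "dabaab" position by position:
  Position 0: 'c' vs 'd' => differ
  Position 1: 'a' vs 'a' => same
  Position 2: 'b' vs 'b' => same
  Position 3: 'c' vs 'a' => differ
  Position 4: 'a' vs 'a' => same
  Position 5: 'c' vs 'b' => differ
Total differences (Hamming distance): 3

3


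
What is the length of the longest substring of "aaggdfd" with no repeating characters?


Input: "aaggdfd"
Sliding window (track last position of each char):
  Position 0 ('a'): window [0,0] length 1 -- new best
  Position 1 ('a'): repeat (last at 0), move window start to 1
  Position 1 ('a'): window [1,1] length 1
  Position 2 ('g'): window [1,2] length 2 -- new best
  Position 3 ('g'): repeat (last at 2), move window start to 3
  Position 3 ('g'): window [3,3] length 1
  Position 4 ('d'): window [3,4] length 2
  Position 5 ('f'): window [3,5] length 3 -- new best
  Position 6 ('d'): repeat (last at 4), move window start to 5
  Position 6 ('d'): window [5,6] length 2
Longest substring with no repeats: "gdf" with length 3

3


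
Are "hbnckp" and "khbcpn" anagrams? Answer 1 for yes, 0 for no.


Strings: "hbnckp", "khbcpn"
Sorted first:  bchknp
Sorted second: bchknp
Sorted forms match => anagrams

1


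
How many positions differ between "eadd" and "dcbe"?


Comparing "eadd" and "dcbe" position by position:
  Position 0: 'e' vs 'd' => DIFFER
  Position 1: 'a' vs 'c' => DIFFER
  Position 2: 'd' vs 'b' => DIFFER
  Position 3: 'd' vs 'e' => DIFFER
Positions that differ: 4

4


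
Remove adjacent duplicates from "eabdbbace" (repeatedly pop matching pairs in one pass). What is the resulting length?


Input: eabdbbace
Stack-based adjacent duplicate removal:
  Read 'e': push. Stack: e
  Read 'a': push. Stack: ea
  Read 'b': push. Stack: eab
  Read 'd': push. Stack: eabd
  Read 'b': push. Stack: eabdb
  Read 'b': matches stack top 'b' => pop. Stack: eabd
  Read 'a': push. Stack: eabda
  Read 'c': push. Stack: eabdac
  Read 'e': push. Stack: eabdace
Final stack: "eabdace" (length 7)

7


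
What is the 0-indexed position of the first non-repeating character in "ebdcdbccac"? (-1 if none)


Input: ebdcdbccac
Character frequencies:
  'a': 1
  'b': 2
  'c': 4
  'd': 2
  'e': 1
Scanning left to right for freq == 1:
  Position 0 ('e'): unique! => answer = 0

0


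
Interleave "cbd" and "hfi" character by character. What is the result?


Interleaving "cbd" and "hfi":
  Position 0: 'c' from first, 'h' from second => "ch"
  Position 1: 'b' from first, 'f' from second => "bf"
  Position 2: 'd' from first, 'i' from second => "di"
Result: chbfdi

chbfdi


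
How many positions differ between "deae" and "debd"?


Comparing "deae" and "debd" position by position:
  Position 0: 'd' vs 'd' => same
  Position 1: 'e' vs 'e' => same
  Position 2: 'a' vs 'b' => DIFFER
  Position 3: 'e' vs 'd' => DIFFER
Positions that differ: 2

2


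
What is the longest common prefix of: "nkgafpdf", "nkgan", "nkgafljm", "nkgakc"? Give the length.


Words: nkgafpdf, nkgan, nkgafljm, nkgakc
  Position 0: all 'n' => match
  Position 1: all 'k' => match
  Position 2: all 'g' => match
  Position 3: all 'a' => match
  Position 4: ('f', 'n', 'f', 'k') => mismatch, stop
LCP = "nkga" (length 4)

4


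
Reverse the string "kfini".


Input: kfini
Reading characters right to left:
  Position 4: 'i'
  Position 3: 'n'
  Position 2: 'i'
  Position 1: 'f'
  Position 0: 'k'
Reversed: inifk

inifk


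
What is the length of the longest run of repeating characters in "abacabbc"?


Input: "abacabbc"
Scanning for longest run:
  Position 1 ('b'): new char, reset run to 1
  Position 2 ('a'): new char, reset run to 1
  Position 3 ('c'): new char, reset run to 1
  Position 4 ('a'): new char, reset run to 1
  Position 5 ('b'): new char, reset run to 1
  Position 6 ('b'): continues run of 'b', length=2
  Position 7 ('c'): new char, reset run to 1
Longest run: 'b' with length 2

2


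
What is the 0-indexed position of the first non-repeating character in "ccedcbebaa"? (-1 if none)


Input: ccedcbebaa
Character frequencies:
  'a': 2
  'b': 2
  'c': 3
  'd': 1
  'e': 2
Scanning left to right for freq == 1:
  Position 0 ('c'): freq=3, skip
  Position 1 ('c'): freq=3, skip
  Position 2 ('e'): freq=2, skip
  Position 3 ('d'): unique! => answer = 3

3


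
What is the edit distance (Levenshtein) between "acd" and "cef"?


Computing edit distance: "acd" -> "cef"
DP table:
           c    e    f
      0    1    2    3
  a   1    1    2    3
  c   2    1    2    3
  d   3    2    2    3
Edit distance = dp[3][3] = 3

3


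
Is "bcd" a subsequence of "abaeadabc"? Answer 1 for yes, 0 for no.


Check if "bcd" is a subsequence of "abaeadabc"
Greedy scan:
  Position 0 ('a'): no match needed
  Position 1 ('b'): matches sub[0] = 'b'
  Position 2 ('a'): no match needed
  Position 3 ('e'): no match needed
  Position 4 ('a'): no match needed
  Position 5 ('d'): no match needed
  Position 6 ('a'): no match needed
  Position 7 ('b'): no match needed
  Position 8 ('c'): matches sub[1] = 'c'
Only matched 2/3 characters => not a subsequence

0


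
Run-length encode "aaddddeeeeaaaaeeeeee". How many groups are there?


Input: aaddddeeeeaaaaeeeeee
Scanning for consecutive runs:
  Group 1: 'a' x 2 (positions 0-1)
  Group 2: 'd' x 4 (positions 2-5)
  Group 3: 'e' x 4 (positions 6-9)
  Group 4: 'a' x 4 (positions 10-13)
  Group 5: 'e' x 6 (positions 14-19)
Total groups: 5

5


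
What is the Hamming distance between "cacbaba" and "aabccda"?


Comparing "cacbaba" and "aabccda" position by position:
  Position 0: 'c' vs 'a' => differ
  Position 1: 'a' vs 'a' => same
  Position 2: 'c' vs 'b' => differ
  Position 3: 'b' vs 'c' => differ
  Position 4: 'a' vs 'c' => differ
  Position 5: 'b' vs 'd' => differ
  Position 6: 'a' vs 'a' => same
Total differences (Hamming distance): 5

5


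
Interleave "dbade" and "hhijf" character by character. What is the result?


Interleaving "dbade" and "hhijf":
  Position 0: 'd' from first, 'h' from second => "dh"
  Position 1: 'b' from first, 'h' from second => "bh"
  Position 2: 'a' from first, 'i' from second => "ai"
  Position 3: 'd' from first, 'j' from second => "dj"
  Position 4: 'e' from first, 'f' from second => "ef"
Result: dhbhaidjef

dhbhaidjef


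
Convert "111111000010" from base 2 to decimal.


Input: "111111000010" in base 2
Positional expansion:
  Digit '1' (value 1) x 2^11 = 2048
  Digit '1' (value 1) x 2^10 = 1024
  Digit '1' (value 1) x 2^9 = 512
  Digit '1' (value 1) x 2^8 = 256
  Digit '1' (value 1) x 2^7 = 128
  Digit '1' (value 1) x 2^6 = 64
  Digit '0' (value 0) x 2^5 = 0
  Digit '0' (value 0) x 2^4 = 0
  Digit '0' (value 0) x 2^3 = 0
  Digit '0' (value 0) x 2^2 = 0
  Digit '1' (value 1) x 2^1 = 2
  Digit '0' (value 0) x 2^0 = 0
Sum = 4034

4034


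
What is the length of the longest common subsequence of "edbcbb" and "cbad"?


LCS of "edbcbb" and "cbad"
DP table:
           c    b    a    d
      0    0    0    0    0
  e   0    0    0    0    0
  d   0    0    0    0    1
  b   0    0    1    1    1
  c   0    1    1    1    1
  b   0    1    2    2    2
  b   0    1    2    2    2
LCS length = dp[6][4] = 2

2


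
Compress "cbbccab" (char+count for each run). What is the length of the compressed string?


Input: cbbccab
Runs:
  'c' x 1 => "c1"
  'b' x 2 => "b2"
  'c' x 2 => "c2"
  'a' x 1 => "a1"
  'b' x 1 => "b1"
Compressed: "c1b2c2a1b1"
Compressed length: 10

10


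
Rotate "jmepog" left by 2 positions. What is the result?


Input: "jmepog", rotate left by 2
First 2 characters: "jm"
Remaining characters: "epog"
Concatenate remaining + first: "epog" + "jm" = "epogjm"

epogjm


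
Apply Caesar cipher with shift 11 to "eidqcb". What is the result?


Caesar cipher: shift "eidqcb" by 11
  'e' (pos 4) + 11 = pos 15 = 'p'
  'i' (pos 8) + 11 = pos 19 = 't'
  'd' (pos 3) + 11 = pos 14 = 'o'
  'q' (pos 16) + 11 = pos 1 = 'b'
  'c' (pos 2) + 11 = pos 13 = 'n'
  'b' (pos 1) + 11 = pos 12 = 'm'
Result: ptobnm

ptobnm


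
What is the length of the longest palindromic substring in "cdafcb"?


Input: "cdafcb"
Checking substrings for palindromes:
  No multi-char palindromic substrings found
Longest palindromic substring: "c" with length 1

1


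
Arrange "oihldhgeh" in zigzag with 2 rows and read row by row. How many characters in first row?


Zigzag "oihldhgeh" into 2 rows:
Placing characters:
  'o' => row 0
  'i' => row 1
  'h' => row 0
  'l' => row 1
  'd' => row 0
  'h' => row 1
  'g' => row 0
  'e' => row 1
  'h' => row 0
Rows:
  Row 0: "ohdgh"
  Row 1: "ilhe"
First row length: 5

5


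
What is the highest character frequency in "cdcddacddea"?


Input: cdcddacddea
Character counts:
  'a': 2
  'c': 3
  'd': 5
  'e': 1
Maximum frequency: 5

5


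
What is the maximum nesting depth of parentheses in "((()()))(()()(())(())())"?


Input: "((()()))(()()(())(())())"
Tracking depth:
  Position 0 '(': depth becomes 1
  Position 1 '(': depth becomes 2
  Position 2 '(': depth becomes 3
  Position 3 ')': depth becomes 2
  Position 4 '(': depth becomes 3
  Position 5 ')': depth becomes 2
  Position 6 ')': depth becomes 1
  Position 7 ')': depth becomes 0
  Position 8 '(': depth becomes 1
  Position 9 '(': depth becomes 2
  Position 10 ')': depth becomes 1
  Position 11 '(': depth becomes 2
  Position 12 ')': depth becomes 1
  Position 13 '(': depth becomes 2
  Position 14 '(': depth becomes 3
  Position 15 ')': depth becomes 2
  Position 16 ')': depth becomes 1
  Position 17 '(': depth becomes 2
  Position 18 '(': depth becomes 3
  Position 19 ')': depth becomes 2
  Position 20 ')': depth becomes 1
  Position 21 '(': depth becomes 2
  Position 22 ')': depth becomes 1
  Position 23 ')': depth becomes 0
Maximum depth reached: 3

3


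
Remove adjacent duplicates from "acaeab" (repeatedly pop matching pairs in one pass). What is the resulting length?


Input: acaeab
Stack-based adjacent duplicate removal:
  Read 'a': push. Stack: a
  Read 'c': push. Stack: ac
  Read 'a': push. Stack: aca
  Read 'e': push. Stack: acae
  Read 'a': push. Stack: acaea
  Read 'b': push. Stack: acaeab
Final stack: "acaeab" (length 6)

6


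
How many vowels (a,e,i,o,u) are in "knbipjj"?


Input: knbipjj
Checking each character:
  'k' at position 0: consonant
  'n' at position 1: consonant
  'b' at position 2: consonant
  'i' at position 3: vowel (running total: 1)
  'p' at position 4: consonant
  'j' at position 5: consonant
  'j' at position 6: consonant
Total vowels: 1

1


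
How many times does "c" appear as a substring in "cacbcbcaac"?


Searching for "c" in "cacbcbcaac"
Scanning each position:
  Position 0: "c" => MATCH
  Position 1: "a" => no
  Position 2: "c" => MATCH
  Position 3: "b" => no
  Position 4: "c" => MATCH
  Position 5: "b" => no
  Position 6: "c" => MATCH
  Position 7: "a" => no
  Position 8: "a" => no
  Position 9: "c" => MATCH
Total occurrences: 5

5
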